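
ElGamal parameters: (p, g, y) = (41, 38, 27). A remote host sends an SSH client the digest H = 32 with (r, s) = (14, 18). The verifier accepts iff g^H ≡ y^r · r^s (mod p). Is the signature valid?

Left side g^H mod p:
38^2 = 1444 ≡ 9
38^4 ≡ 9^2 = 81 ≡ 40
38^8 ≡ 40^2 = 1600 ≡ 1
38^16 ≡ 1^2 = 1
38^32 ≡ 1^2 = 1
Right side y^r · r^s mod p:
27^2 = 729 ≡ 32
27^4 ≡ 32^2 = 1024 ≡ 40
27^8 ≡ 40^2 = 1600 ≡ 1
14 = 8 + 4 + 2, so 27^14 ≡ 1·40·32 ≡ 9 (mod 41)
14^2 = 196 ≡ 32
14^4 ≡ 32^2 = 1024 ≡ 40
14^8 ≡ 40^2 = 1600 ≡ 1
14^16 ≡ 1^2 = 1
18 = 16 + 2, so 14^18 ≡ 1·32 ≡ 32 (mod 41)
9·32 = 288 ≡ 1 (mod 41)
1 ≡ 1 (mod 41), so the signature is genuine.

valid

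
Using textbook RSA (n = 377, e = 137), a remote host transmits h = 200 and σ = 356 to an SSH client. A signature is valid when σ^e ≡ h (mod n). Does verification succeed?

σ^2 ≡ 356^2 = 126736 ≡ 64
σ^4 ≡ 64^2 = 4096 ≡ 326
σ^8 ≡ 326^2 = 106276 ≡ 339
σ^16 ≡ 339^2 = 114921 ≡ 313
σ^32 ≡ 313^2 = 97969 ≡ 326
σ^64 ≡ 326^2 = 106276 ≡ 339
σ^128 ≡ 339^2 = 114921 ≡ 313
137 = 128 + 8 + 1, so σ^137 ≡ 313·339·356 ≡ 200 (mod 377)
200 = h, so the signature checks out.

passes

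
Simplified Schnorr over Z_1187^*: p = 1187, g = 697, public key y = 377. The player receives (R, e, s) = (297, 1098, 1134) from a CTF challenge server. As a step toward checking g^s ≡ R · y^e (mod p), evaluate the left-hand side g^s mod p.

697^2 = 485809 ≡ 326
697^4 ≡ 326^2 = 106276 ≡ 633
697^8 ≡ 633^2 = 400689 ≡ 670
697^16 ≡ 670^2 = 448900 ≡ 214
697^32 ≡ 214^2 = 45796 ≡ 690
697^64 ≡ 690^2 = 476100 ≡ 113
697^128 ≡ 113^2 = 12769 ≡ 899
697^256 ≡ 899^2 = 808201 ≡ 1041
697^512 ≡ 1041^2 = 1083681 ≡ 1137
697^1024 ≡ 1137^2 = 1292769 ≡ 126
1134 = 1024 + 64 + 32 + 8 + 4 + 2, so 697^1134 ≡ 126·113·690·670·633·326 ≡ 938 (mod 1187)

938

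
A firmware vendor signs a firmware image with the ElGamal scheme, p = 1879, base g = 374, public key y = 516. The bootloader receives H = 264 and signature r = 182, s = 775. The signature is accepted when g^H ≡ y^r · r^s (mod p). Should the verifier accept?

reject

Left side g^H mod p:
374^2 = 139876 ≡ 830
374^4 ≡ 830^2 = 688900 ≡ 1186
374^8 ≡ 1186^2 = 1406596 ≡ 1104
374^16 ≡ 1104^2 = 1218816 ≡ 1224
374^32 ≡ 1224^2 = 1498176 ≡ 613
374^64 ≡ 613^2 = 375769 ≡ 1848
374^128 ≡ 1848^2 = 3415104 ≡ 961
374^256 ≡ 961^2 = 923521 ≡ 932
264 = 256 + 8, so 374^264 ≡ 932·1104 ≡ 1115 (mod 1879)
Right side y^r · r^s mod p:
516^2 = 266256 ≡ 1317
516^4 ≡ 1317^2 = 1734489 ≡ 172
516^8 ≡ 172^2 = 29584 ≡ 1399
516^16 ≡ 1399^2 = 1957201 ≡ 1162
516^32 ≡ 1162^2 = 1350244 ≡ 1122
516^64 ≡ 1122^2 = 1258884 ≡ 1833
516^128 ≡ 1833^2 = 3359889 ≡ 237
182 = 128 + 32 + 16 + 4 + 2, so 516^182 ≡ 237·1122·1162·172·1317 ≡ 1243 (mod 1879)
182^2 = 33124 ≡ 1181
182^4 ≡ 1181^2 = 1394761 ≡ 543
182^8 ≡ 543^2 = 294849 ≡ 1725
182^16 ≡ 1725^2 = 2975625 ≡ 1168
182^32 ≡ 1168^2 = 1364224 ≡ 70
182^64 ≡ 70^2 = 4900 ≡ 1142
182^128 ≡ 1142^2 = 1304164 ≡ 138
182^256 ≡ 138^2 = 19044 ≡ 254
182^512 ≡ 254^2 = 64516 ≡ 630
775 = 512 + 256 + 4 + 2 + 1, so 182^775 ≡ 630·254·543·1181·182 ≡ 31 (mod 1879)
1243·31 = 38533 ≡ 953 (mod 1879)
1115 ≠ 953, so verification fails.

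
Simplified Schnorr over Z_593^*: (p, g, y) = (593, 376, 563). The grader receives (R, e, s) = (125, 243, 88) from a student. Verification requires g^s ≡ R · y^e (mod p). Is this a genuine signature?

g^s mod p:
376^88 mod 593 = 226
R · y^e mod p:
563^243 mod 593 = 285
125·285 = 35625 ≡ 45 (mod 593)
226 ≠ 45; the check fails.

forged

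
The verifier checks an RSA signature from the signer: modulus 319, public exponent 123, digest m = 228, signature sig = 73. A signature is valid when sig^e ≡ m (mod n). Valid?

sig^2 ≡ 73^2 = 5329 ≡ 225
sig^4 ≡ 225^2 = 50625 ≡ 223
sig^8 ≡ 223^2 = 49729 ≡ 284
sig^16 ≡ 284^2 = 80656 ≡ 268
sig^32 ≡ 268^2 = 71824 ≡ 49
sig^64 ≡ 49^2 = 2401 ≡ 168
123 = 64 + 32 + 16 + 8 + 2 + 1, so sig^123 ≡ 168·49·268·284·225·73 ≡ 79 (mod 319)
79 ≠ 228, so verification fails.

no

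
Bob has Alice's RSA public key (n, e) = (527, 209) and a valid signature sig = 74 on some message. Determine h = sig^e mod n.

261

sig^2 ≡ 74^2 = 5476 ≡ 206
sig^4 ≡ 206^2 = 42436 ≡ 276
sig^8 ≡ 276^2 = 76176 ≡ 288
sig^16 ≡ 288^2 = 82944 ≡ 205
sig^32 ≡ 205^2 = 42025 ≡ 392
sig^64 ≡ 392^2 = 153664 ≡ 307
sig^128 ≡ 307^2 = 94249 ≡ 443
209 = 128 + 64 + 16 + 1, so sig^209 ≡ 443·307·205·74 ≡ 261 (mod 527)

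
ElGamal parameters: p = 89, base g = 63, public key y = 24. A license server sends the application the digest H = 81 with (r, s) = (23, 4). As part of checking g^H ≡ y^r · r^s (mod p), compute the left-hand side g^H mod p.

63^2 = 3969 ≡ 53
63^4 ≡ 53^2 = 2809 ≡ 50
63^8 ≡ 50^2 = 2500 ≡ 8
63^16 ≡ 8^2 = 64
63^32 ≡ 64^2 = 4096 ≡ 2
63^64 ≡ 2^2 = 4
81 = 64 + 16 + 1, so 63^81 ≡ 4·64·63 ≡ 19 (mod 89)

19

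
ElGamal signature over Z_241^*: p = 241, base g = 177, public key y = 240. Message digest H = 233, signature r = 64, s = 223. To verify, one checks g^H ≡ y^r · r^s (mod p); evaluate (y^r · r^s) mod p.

240^64 mod 241 = 1
64^223 mod 241 = 177
y^r · r^s ≡ 1·177 = 177 ≡ 177 (mod 241)

177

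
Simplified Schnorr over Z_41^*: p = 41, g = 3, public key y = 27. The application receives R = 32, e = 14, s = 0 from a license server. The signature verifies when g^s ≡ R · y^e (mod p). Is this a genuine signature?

genuine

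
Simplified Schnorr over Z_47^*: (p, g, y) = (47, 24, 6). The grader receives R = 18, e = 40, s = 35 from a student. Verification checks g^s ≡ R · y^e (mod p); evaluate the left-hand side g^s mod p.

24^35 mod 47 = 27

27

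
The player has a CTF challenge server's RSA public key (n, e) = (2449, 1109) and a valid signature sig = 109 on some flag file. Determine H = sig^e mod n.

sig^2 ≡ 109^2 = 11881 ≡ 2085
sig^4 ≡ 2085^2 = 4347225 ≡ 250
sig^8 ≡ 250^2 = 62500 ≡ 1275
sig^16 ≡ 1275^2 = 1625625 ≡ 1938
sig^32 ≡ 1938^2 = 3755844 ≡ 1527
sig^64 ≡ 1527^2 = 2331729 ≡ 281
sig^128 ≡ 281^2 = 78961 ≡ 593
sig^256 ≡ 593^2 = 351649 ≡ 1442
sig^512 ≡ 1442^2 = 2079364 ≡ 163
sig^1024 ≡ 163^2 = 26569 ≡ 2079
1109 = 1024 + 64 + 16 + 4 + 1, so sig^1109 ≡ 2079·281·1938·250·109 ≡ 312 (mod 2449)

312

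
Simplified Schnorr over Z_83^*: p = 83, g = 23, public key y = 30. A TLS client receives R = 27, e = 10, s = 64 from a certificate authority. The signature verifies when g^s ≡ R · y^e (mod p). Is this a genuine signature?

g^s mod p:
23^2 = 529 ≡ 31
23^4 ≡ 31^2 = 961 ≡ 48
23^8 ≡ 48^2 = 2304 ≡ 63
23^16 ≡ 63^2 = 3969 ≡ 68
23^32 ≡ 68^2 = 4624 ≡ 59
23^64 ≡ 59^2 = 3481 ≡ 78
R · y^e mod p:
30^2 = 900 ≡ 70
30^4 ≡ 70^2 = 4900 ≡ 3
30^8 ≡ 3^2 = 9
10 = 8 + 2, so 30^10 ≡ 9·70 ≡ 49 (mod 83)
27·49 = 1323 ≡ 78 (mod 83)
78 ≡ 78 (mod 83); signature holds.

genuine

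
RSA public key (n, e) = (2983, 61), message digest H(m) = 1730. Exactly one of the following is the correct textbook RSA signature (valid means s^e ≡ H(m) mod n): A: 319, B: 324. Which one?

B

Candidate A: 319^2 = 101761 ≡ 339; 319^4 ≡ 339^2 = 114921 ≡ 1567; 319^8 ≡ 1567^2 = 2455489 ≡ 480; 319^16 ≡ 480^2 = 230400 ≡ 709; 319^32 ≡ 709^2 = 502681 ≡ 1537; 61 = 32 + 16 + 8 + 4 + 1, so 319^61 ≡ 1537·709·480·1567·319 ≡ 697 (mod 2983)
Candidate B: 324^2 = 104976 ≡ 571; 324^4 ≡ 571^2 = 326041 ≡ 894; 324^8 ≡ 894^2 = 799236 ≡ 2775; 324^16 ≡ 2775^2 = 7700625 ≡ 1502; 324^32 ≡ 1502^2 = 2256004 ≡ 856; 61 = 32 + 16 + 8 + 4 + 1, so 324^61 ≡ 856·1502·2775·894·324 ≡ 1730 (mod 2983)
  → matches H(m) = 1730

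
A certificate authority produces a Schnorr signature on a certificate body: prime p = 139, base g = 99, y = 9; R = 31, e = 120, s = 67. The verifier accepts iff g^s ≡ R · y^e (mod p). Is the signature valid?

valid

g^s mod p:
99^2 = 9801 ≡ 71
99^4 ≡ 71^2 = 5041 ≡ 37
99^8 ≡ 37^2 = 1369 ≡ 118
99^16 ≡ 118^2 = 13924 ≡ 24
99^32 ≡ 24^2 = 576 ≡ 20
99^64 ≡ 20^2 = 400 ≡ 122
67 = 64 + 2 + 1, so 99^67 ≡ 122·71·99 ≡ 47 (mod 139)
R · y^e mod p:
9^2 = 81
9^4 ≡ 81^2 = 6561 ≡ 28
9^8 ≡ 28^2 = 784 ≡ 89
9^16 ≡ 89^2 = 7921 ≡ 137
9^32 ≡ 137^2 = 18769 ≡ 4
9^64 ≡ 4^2 = 16
120 = 64 + 32 + 16 + 8, so 9^120 ≡ 16·4·137·89 ≡ 6 (mod 139)
31·6 = 186 ≡ 47 (mod 139)
47 ≡ 47 (mod 139); signature holds.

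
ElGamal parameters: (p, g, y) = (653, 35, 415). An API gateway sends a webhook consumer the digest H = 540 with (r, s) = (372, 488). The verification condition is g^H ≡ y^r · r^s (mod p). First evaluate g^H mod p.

225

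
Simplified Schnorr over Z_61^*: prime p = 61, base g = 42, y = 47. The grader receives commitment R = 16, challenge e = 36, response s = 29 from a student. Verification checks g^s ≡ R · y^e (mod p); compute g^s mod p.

16

42^29 mod 61 = 16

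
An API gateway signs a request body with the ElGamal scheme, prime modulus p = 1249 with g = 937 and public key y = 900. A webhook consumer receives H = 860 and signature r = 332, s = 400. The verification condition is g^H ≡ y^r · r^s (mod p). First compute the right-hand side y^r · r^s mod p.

1171

Squares mod 1249: 900^1≡900, 900^2≡648, 900^4≡240, 900^8≡146, 900^16≡83, 900^32≡644, 900^64≡68, 900^128≡877, 900^256≡994
332 = 256 + 64 + 8 + 4, so 900^332 ≡ 994·68·146·240 ≡ 1185 (mod 1249)
Squares mod 1249: 332^1≡332, 332^2≡312, 332^4≡1171, 332^8≡1088, 332^16≡941, 332^32≡1189, 332^64≡1102, 332^128≡376, 332^256≡239
400 = 256 + 128 + 16, so 332^400 ≡ 239·376·941 ≡ 977 (mod 1249)
y^r · r^s ≡ 1185·977 = 1157745 ≡ 1171 (mod 1249)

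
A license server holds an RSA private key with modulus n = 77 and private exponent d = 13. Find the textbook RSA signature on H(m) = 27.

(H(m))^2 ≡ 27^2 = 729 ≡ 36
(H(m))^4 ≡ 36^2 = 1296 ≡ 64
(H(m))^8 ≡ 64^2 = 4096 ≡ 15
13 = 8 + 4 + 1, so (H(m))^13 ≡ 15·64·27 ≡ 48 (mod 77)

48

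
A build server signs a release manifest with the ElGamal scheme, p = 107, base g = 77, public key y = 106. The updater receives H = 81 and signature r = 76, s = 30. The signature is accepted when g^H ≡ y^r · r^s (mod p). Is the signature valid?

Left side g^H mod p:
77^2 = 5929 ≡ 44
77^4 ≡ 44^2 = 1936 ≡ 10
77^8 ≡ 10^2 = 100
77^16 ≡ 100^2 = 10000 ≡ 49
77^32 ≡ 49^2 = 2401 ≡ 47
77^64 ≡ 47^2 = 2209 ≡ 69
81 = 64 + 16 + 1, so 77^81 ≡ 69·49·77 ≡ 6 (mod 107)
Right side y^r · r^s mod p:
106^2 = 11236 ≡ 1
106^4 ≡ 1^2 = 1
106^8 ≡ 1^2 = 1
106^16 ≡ 1^2 = 1
106^32 ≡ 1^2 = 1
106^64 ≡ 1^2 = 1
76 = 64 + 8 + 4, so 106^76 ≡ 1·1·1 ≡ 1 (mod 107)
76^2 = 5776 ≡ 105
76^4 ≡ 105^2 = 11025 ≡ 4
76^8 ≡ 4^2 = 16
76^16 ≡ 16^2 = 256 ≡ 42
30 = 16 + 8 + 4 + 2, so 76^30 ≡ 42·16·4·105 ≡ 81 (mod 107)
1·81 = 81 ≡ 81 (mod 107)
6 ≠ 81, so verification fails.

invalid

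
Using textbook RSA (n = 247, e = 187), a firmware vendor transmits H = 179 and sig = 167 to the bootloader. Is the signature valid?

sig^2 ≡ 167^2 = 27889 ≡ 225
sig^4 ≡ 225^2 = 50625 ≡ 237
sig^8 ≡ 237^2 = 56169 ≡ 100
sig^16 ≡ 100^2 = 10000 ≡ 120
sig^32 ≡ 120^2 = 14400 ≡ 74
sig^64 ≡ 74^2 = 5476 ≡ 42
sig^128 ≡ 42^2 = 1764 ≡ 35
187 = 128 + 32 + 16 + 8 + 2 + 1, so sig^187 ≡ 35·74·120·100·225·167 ≡ 184 (mod 247)
The recovered value 184 does not match the digest 179.

invalid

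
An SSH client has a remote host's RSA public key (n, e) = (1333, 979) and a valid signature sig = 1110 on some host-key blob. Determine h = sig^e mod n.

sig^979 mod 1333 = 1048

1048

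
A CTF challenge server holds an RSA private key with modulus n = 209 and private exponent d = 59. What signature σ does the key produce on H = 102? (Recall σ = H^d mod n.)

125

H^59 mod 209 = 125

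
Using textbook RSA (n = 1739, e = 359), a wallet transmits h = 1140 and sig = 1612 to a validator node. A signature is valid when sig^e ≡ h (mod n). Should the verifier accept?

Squares mod 1739: sig^1≡1612, sig^2≡478, sig^4≡675, sig^8≡7, sig^16≡49, sig^32≡662, sig^64≡16, sig^128≡256, sig^256≡1193
359 = 256 + 64 + 32 + 4 + 2 + 1, so sig^359 ≡ 1193·16·662·675·478·1612 ≡ 1140 (mod 1739)
Since 1140 equals the digest 1140, verification succeeds.

accept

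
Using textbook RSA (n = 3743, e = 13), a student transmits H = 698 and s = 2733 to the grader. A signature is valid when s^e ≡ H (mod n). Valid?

no

s^2 ≡ 2733^2 = 7469289 ≡ 2004
s^4 ≡ 2004^2 = 4016016 ≡ 3520
s^8 ≡ 3520^2 = 12390400 ≡ 1070
13 = 8 + 4 + 1, so s^13 ≡ 1070·3520·2733 ≡ 3045 (mod 3743)
s^13 mod 3743 = 3045, but H = 698.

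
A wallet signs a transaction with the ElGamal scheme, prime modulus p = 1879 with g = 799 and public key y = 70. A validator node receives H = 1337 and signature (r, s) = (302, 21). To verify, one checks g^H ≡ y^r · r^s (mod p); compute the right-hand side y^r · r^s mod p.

70^2 = 4900 ≡ 1142
70^4 ≡ 1142^2 = 1304164 ≡ 138
70^8 ≡ 138^2 = 19044 ≡ 254
70^16 ≡ 254^2 = 64516 ≡ 630
70^32 ≡ 630^2 = 396900 ≡ 431
70^64 ≡ 431^2 = 185761 ≡ 1619
70^128 ≡ 1619^2 = 2621161 ≡ 1835
70^256 ≡ 1835^2 = 3367225 ≡ 57
302 = 256 + 32 + 8 + 4 + 2, so 70^302 ≡ 57·431·254·138·1142 ≡ 18 (mod 1879)
302^2 = 91204 ≡ 1012
302^4 ≡ 1012^2 = 1024144 ≡ 89
302^8 ≡ 89^2 = 7921 ≡ 405
302^16 ≡ 405^2 = 164025 ≡ 552
21 = 16 + 4 + 1, so 302^21 ≡ 552·89·302 ≡ 72 (mod 1879)
y^r · r^s ≡ 18·72 = 1296 ≡ 1296 (mod 1879)

1296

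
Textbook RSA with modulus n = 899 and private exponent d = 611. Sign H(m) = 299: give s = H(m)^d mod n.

441

Squares mod 899: (H(m))^1≡299, (H(m))^2≡400, (H(m))^4≡877, (H(m))^8≡484, (H(m))^16≡516, (H(m))^32≡152, (H(m))^64≡629, (H(m))^128≡81, (H(m))^256≡268, (H(m))^512≡803
611 = 512 + 64 + 32 + 2 + 1, so (H(m))^611 ≡ 803·629·152·400·299 ≡ 441 (mod 899)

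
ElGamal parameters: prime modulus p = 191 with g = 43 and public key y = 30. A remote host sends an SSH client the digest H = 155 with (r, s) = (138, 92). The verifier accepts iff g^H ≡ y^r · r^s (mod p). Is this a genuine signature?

Left side g^H mod p:
43^2 = 1849 ≡ 130
43^4 ≡ 130^2 = 16900 ≡ 92
43^8 ≡ 92^2 = 8464 ≡ 60
43^16 ≡ 60^2 = 3600 ≡ 162
43^32 ≡ 162^2 = 26244 ≡ 77
43^64 ≡ 77^2 = 5929 ≡ 8
43^128 ≡ 8^2 = 64
155 = 128 + 16 + 8 + 2 + 1, so 43^155 ≡ 64·162·60·130·43 ≡ 25 (mod 191)
Right side y^r · r^s mod p:
30^2 = 900 ≡ 136
30^4 ≡ 136^2 = 18496 ≡ 160
30^8 ≡ 160^2 = 25600 ≡ 6
30^16 ≡ 6^2 = 36
30^32 ≡ 36^2 = 1296 ≡ 150
30^64 ≡ 150^2 = 22500 ≡ 153
30^128 ≡ 153^2 = 23409 ≡ 107
138 = 128 + 8 + 2, so 30^138 ≡ 107·6·136 ≡ 25 (mod 191)
138^2 = 19044 ≡ 135
138^4 ≡ 135^2 = 18225 ≡ 80
138^8 ≡ 80^2 = 6400 ≡ 97
138^16 ≡ 97^2 = 9409 ≡ 50
138^32 ≡ 50^2 = 2500 ≡ 17
138^64 ≡ 17^2 = 289 ≡ 98
92 = 64 + 16 + 8 + 4, so 138^92 ≡ 98·50·97·80 ≡ 102 (mod 191)
25·102 = 2550 ≡ 67 (mod 191)
25 ≠ 67, so verification fails.

forged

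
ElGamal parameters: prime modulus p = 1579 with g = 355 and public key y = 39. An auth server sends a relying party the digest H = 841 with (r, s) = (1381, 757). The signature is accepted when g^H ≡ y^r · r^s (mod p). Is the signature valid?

Left side g^H mod p:
355^2 = 126025 ≡ 1284
355^4 ≡ 1284^2 = 1648656 ≡ 180
355^8 ≡ 180^2 = 32400 ≡ 820
355^16 ≡ 820^2 = 672400 ≡ 1325
355^32 ≡ 1325^2 = 1755625 ≡ 1356
355^64 ≡ 1356^2 = 1838736 ≡ 780
355^128 ≡ 780^2 = 608400 ≡ 485
355^256 ≡ 485^2 = 235225 ≡ 1533
355^512 ≡ 1533^2 = 2350089 ≡ 537
841 = 512 + 256 + 64 + 8 + 1, so 355^841 ≡ 537·1533·780·820·355 ≡ 1536 (mod 1579)
Right side y^r · r^s mod p:
39^2 = 1521
39^4 ≡ 1521^2 = 2313441 ≡ 206
39^8 ≡ 206^2 = 42436 ≡ 1382
39^16 ≡ 1382^2 = 1909924 ≡ 913
39^32 ≡ 913^2 = 833569 ≡ 1436
39^64 ≡ 1436^2 = 2062096 ≡ 1501
39^128 ≡ 1501^2 = 2253001 ≡ 1347
39^256 ≡ 1347^2 = 1814409 ≡ 138
39^512 ≡ 138^2 = 19044 ≡ 96
39^1024 ≡ 96^2 = 9216 ≡ 1321
1381 = 1024 + 256 + 64 + 32 + 4 + 1, so 39^1381 ≡ 1321·138·1501·1436·206·39 ≡ 526 (mod 1579)
1381^2 = 1907161 ≡ 1308
1381^4 ≡ 1308^2 = 1710864 ≡ 807
1381^8 ≡ 807^2 = 651249 ≡ 701
1381^16 ≡ 701^2 = 491401 ≡ 332
1381^32 ≡ 332^2 = 110224 ≡ 1273
1381^64 ≡ 1273^2 = 1620529 ≡ 475
1381^128 ≡ 475^2 = 225625 ≡ 1407
1381^256 ≡ 1407^2 = 1979649 ≡ 1162
1381^512 ≡ 1162^2 = 1350244 ≡ 199
757 = 512 + 128 + 64 + 32 + 16 + 4 + 1, so 1381^757 ≡ 199·1407·475·1273·332·807·1381 ≡ 129 (mod 1579)
526·129 = 67854 ≡ 1536 (mod 1579)
1536 ≡ 1536 (mod 1579), so the signature is genuine.

valid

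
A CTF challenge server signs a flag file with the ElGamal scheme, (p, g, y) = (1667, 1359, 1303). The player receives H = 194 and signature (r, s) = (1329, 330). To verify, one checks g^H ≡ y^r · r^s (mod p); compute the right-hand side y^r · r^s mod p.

867

1303^2 = 1697809 ≡ 803
1303^4 ≡ 803^2 = 644809 ≡ 1347
1303^8 ≡ 1347^2 = 1814409 ≡ 713
1303^16 ≡ 713^2 = 508369 ≡ 1601
1303^32 ≡ 1601^2 = 2563201 ≡ 1022
1303^64 ≡ 1022^2 = 1044484 ≡ 942
1303^128 ≡ 942^2 = 887364 ≡ 520
1303^256 ≡ 520^2 = 270400 ≡ 346
1303^512 ≡ 346^2 = 119716 ≡ 1359
1303^1024 ≡ 1359^2 = 1846881 ≡ 1512
1329 = 1024 + 256 + 32 + 16 + 1, so 1303^1329 ≡ 1512·346·1022·1601·1303 ≡ 1116 (mod 1667)
1329^2 = 1766241 ≡ 888
1329^4 ≡ 888^2 = 788544 ≡ 53
1329^8 ≡ 53^2 = 2809 ≡ 1142
1329^16 ≡ 1142^2 = 1304164 ≡ 570
1329^32 ≡ 570^2 = 324900 ≡ 1502
1329^64 ≡ 1502^2 = 2256004 ≡ 553
1329^128 ≡ 553^2 = 305809 ≡ 748
1329^256 ≡ 748^2 = 559504 ≡ 1059
330 = 256 + 64 + 8 + 2, so 1329^330 ≡ 1059·553·1142·888 ≡ 543 (mod 1667)
y^r · r^s ≡ 1116·543 = 605988 ≡ 867 (mod 1667)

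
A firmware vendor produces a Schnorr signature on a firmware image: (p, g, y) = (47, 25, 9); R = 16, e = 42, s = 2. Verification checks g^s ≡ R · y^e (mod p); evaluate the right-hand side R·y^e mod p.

14

9^2 = 81 ≡ 34
9^4 ≡ 34^2 = 1156 ≡ 28
9^8 ≡ 28^2 = 784 ≡ 32
9^16 ≡ 32^2 = 1024 ≡ 37
9^32 ≡ 37^2 = 1369 ≡ 6
42 = 32 + 8 + 2, so 9^42 ≡ 6·32·34 ≡ 42 (mod 47)
R · y^e ≡ 16·42 = 672 ≡ 14 (mod 47)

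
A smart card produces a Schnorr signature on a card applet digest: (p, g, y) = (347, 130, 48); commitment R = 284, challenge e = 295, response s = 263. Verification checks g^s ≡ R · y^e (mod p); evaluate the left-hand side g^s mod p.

130^2 = 16900 ≡ 244
130^4 ≡ 244^2 = 59536 ≡ 199
130^8 ≡ 199^2 = 39601 ≡ 43
130^16 ≡ 43^2 = 1849 ≡ 114
130^32 ≡ 114^2 = 12996 ≡ 157
130^64 ≡ 157^2 = 24649 ≡ 12
130^128 ≡ 12^2 = 144
130^256 ≡ 144^2 = 20736 ≡ 263
263 = 256 + 4 + 2 + 1, so 130^263 ≡ 263·199·244·130 ≡ 95 (mod 347)

95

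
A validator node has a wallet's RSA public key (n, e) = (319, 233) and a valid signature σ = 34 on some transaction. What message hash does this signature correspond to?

σ^2 ≡ 34^2 = 1156 ≡ 199
σ^4 ≡ 199^2 = 39601 ≡ 45
σ^8 ≡ 45^2 = 2025 ≡ 111
σ^16 ≡ 111^2 = 12321 ≡ 199
σ^32 ≡ 199^2 = 39601 ≡ 45
σ^64 ≡ 45^2 = 2025 ≡ 111
σ^128 ≡ 111^2 = 12321 ≡ 199
233 = 128 + 64 + 32 + 8 + 1, so σ^233 ≡ 199·111·45·111·34 ≡ 265 (mod 319)

265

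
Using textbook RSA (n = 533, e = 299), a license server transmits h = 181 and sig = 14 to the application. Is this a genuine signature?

sig^2 ≡ 14^2 = 196
sig^4 ≡ 196^2 = 38416 ≡ 40
sig^8 ≡ 40^2 = 1600 ≡ 1
sig^16 ≡ 1^2 = 1
sig^32 ≡ 1^2 = 1
sig^64 ≡ 1^2 = 1
sig^128 ≡ 1^2 = 1
sig^256 ≡ 1^2 = 1
299 = 256 + 32 + 8 + 2 + 1, so sig^299 ≡ 1·1·1·196·14 ≡ 79 (mod 533)
The recovered value 79 does not match the digest 181.

forged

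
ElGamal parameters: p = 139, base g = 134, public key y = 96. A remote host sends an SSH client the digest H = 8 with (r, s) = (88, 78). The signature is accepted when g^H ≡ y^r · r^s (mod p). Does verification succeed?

Left side g^H mod p:
134^2 = 17956 ≡ 25
134^4 ≡ 25^2 = 625 ≡ 69
134^8 ≡ 69^2 = 4761 ≡ 35
Right side y^r · r^s mod p:
96^2 = 9216 ≡ 42
96^4 ≡ 42^2 = 1764 ≡ 96
96^8 ≡ 96^2 = 9216 ≡ 42
96^16 ≡ 42^2 = 1764 ≡ 96
96^32 ≡ 96^2 = 9216 ≡ 42
96^64 ≡ 42^2 = 1764 ≡ 96
88 = 64 + 16 + 8, so 96^88 ≡ 96·96·42 ≡ 96 (mod 139)
88^2 = 7744 ≡ 99
88^4 ≡ 99^2 = 9801 ≡ 71
88^8 ≡ 71^2 = 5041 ≡ 37
88^16 ≡ 37^2 = 1369 ≡ 118
88^32 ≡ 118^2 = 13924 ≡ 24
88^64 ≡ 24^2 = 576 ≡ 20
78 = 64 + 8 + 4 + 2, so 88^78 ≡ 20·37·71·99 ≡ 80 (mod 139)
96·80 = 7680 ≡ 35 (mod 139)
35 ≡ 35 (mod 139), so the signature is genuine.

passes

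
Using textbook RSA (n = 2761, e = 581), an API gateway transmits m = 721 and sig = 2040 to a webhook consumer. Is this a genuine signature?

forged

Squares mod 2761: sig^1≡2040, sig^2≡773, sig^4≡1153, sig^8≡1368, sig^16≡2227, sig^32≡773, sig^64≡1153, sig^128≡1368, sig^256≡2227, sig^512≡773
581 = 512 + 64 + 4 + 1, so sig^581 ≡ 773·1153·1153·2040 ≡ 2040 (mod 2761)
The recovered value 2040 does not match the digest 721.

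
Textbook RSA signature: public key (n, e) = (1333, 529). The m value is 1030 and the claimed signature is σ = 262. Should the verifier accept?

σ^2 ≡ 262^2 = 68644 ≡ 661
σ^4 ≡ 661^2 = 436921 ≡ 1030
σ^8 ≡ 1030^2 = 1060900 ≡ 1165
σ^16 ≡ 1165^2 = 1357225 ≡ 231
σ^32 ≡ 231^2 = 53361 ≡ 41
σ^64 ≡ 41^2 = 1681 ≡ 348
σ^128 ≡ 348^2 = 121104 ≡ 1134
σ^256 ≡ 1134^2 = 1285956 ≡ 944
σ^512 ≡ 944^2 = 891136 ≡ 692
529 = 512 + 16 + 1, so σ^529 ≡ 692·231·262 ≡ 1030 (mod 1333)
σ^529 mod 1333 = 1030 matches m.

accept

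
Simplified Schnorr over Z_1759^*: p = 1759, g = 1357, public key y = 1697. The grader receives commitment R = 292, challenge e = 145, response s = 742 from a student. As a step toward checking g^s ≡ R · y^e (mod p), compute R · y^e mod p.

1165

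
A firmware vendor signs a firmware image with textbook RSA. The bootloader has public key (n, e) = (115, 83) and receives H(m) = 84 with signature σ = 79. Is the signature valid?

invalid

σ^2 ≡ 79^2 = 6241 ≡ 31
σ^4 ≡ 31^2 = 961 ≡ 41
σ^8 ≡ 41^2 = 1681 ≡ 71
σ^16 ≡ 71^2 = 5041 ≡ 96
σ^32 ≡ 96^2 = 9216 ≡ 16
σ^64 ≡ 16^2 = 256 ≡ 26
83 = 64 + 16 + 2 + 1, so σ^83 ≡ 26·96·31·79 ≡ 109 (mod 115)
109 ≠ 84, so verification fails.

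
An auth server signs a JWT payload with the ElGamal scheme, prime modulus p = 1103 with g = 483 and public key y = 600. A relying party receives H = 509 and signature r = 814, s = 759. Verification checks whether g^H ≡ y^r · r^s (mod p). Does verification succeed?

Left side g^H mod p:
483^509 mod 1103 = 354
Right side y^r · r^s mod p:
600^814 mod 1103 = 556
814^759 mod 1103 = 874
556·874 = 485944 ≡ 624 (mod 1103)
354 ≠ 624, so verification fails.

fails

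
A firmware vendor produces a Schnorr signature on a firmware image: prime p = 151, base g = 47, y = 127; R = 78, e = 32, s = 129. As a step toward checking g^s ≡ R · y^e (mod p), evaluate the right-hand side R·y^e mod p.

98

Squares mod 151: 127^1≡127, 127^2≡123, 127^4≡29, 127^8≡86, 127^16≡148, 127^32≡9
127^32 ≡ 9 (mod 151)
R · y^e ≡ 78·9 = 702 ≡ 98 (mod 151)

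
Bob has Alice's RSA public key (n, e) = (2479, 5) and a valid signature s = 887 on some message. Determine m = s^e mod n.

1701

s^2 ≡ 887^2 = 786769 ≡ 926
s^4 ≡ 926^2 = 857476 ≡ 2221
5 = 4 + 1, so s^5 ≡ 2221·887 ≡ 1701 (mod 2479)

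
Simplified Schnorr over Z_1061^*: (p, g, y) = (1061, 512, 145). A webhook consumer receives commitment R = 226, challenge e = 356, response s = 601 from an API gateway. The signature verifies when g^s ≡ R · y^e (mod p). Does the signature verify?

g^s mod p:
Squares mod 1061: 512^1≡512, 512^2≡77, 512^4≡624, 512^8≡1050, 512^16≡121, 512^32≡848, 512^64≡807, 512^128≡856, 512^256≡646, 512^512≡343
601 = 512 + 64 + 16 + 8 + 1, so 512^601 ≡ 343·807·121·1050·512 ≡ 65 (mod 1061)
R · y^e mod p:
Squares mod 1061: 145^1≡145, 145^2≡866, 145^4≡890, 145^8≡594, 145^16≡584, 145^32≡475, 145^64≡693, 145^128≡677, 145^256≡1038
356 = 256 + 64 + 32 + 4, so 145^356 ≡ 1038·693·475·890 ≡ 343 (mod 1061)
226·343 = 77518 ≡ 65 (mod 1061)
65 ≡ 65 (mod 1061); signature holds.

verifies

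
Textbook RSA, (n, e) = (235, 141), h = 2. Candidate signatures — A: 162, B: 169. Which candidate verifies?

Candidate A: 162^2 = 26244 ≡ 159; 162^4 ≡ 159^2 = 25281 ≡ 136; 162^8 ≡ 136^2 = 18496 ≡ 166; 162^16 ≡ 166^2 = 27556 ≡ 61; 162^32 ≡ 61^2 = 3721 ≡ 196; 162^64 ≡ 196^2 = 38416 ≡ 111; 162^128 ≡ 111^2 = 12321 ≡ 101; 141 = 128 + 8 + 4 + 1, so 162^141 ≡ 101·166·136·162 ≡ 2 (mod 235)
  → matches h = 2
Candidate B: 169^2 = 28561 ≡ 126; 169^4 ≡ 126^2 = 15876 ≡ 131; 169^8 ≡ 131^2 = 17161 ≡ 6; 169^16 ≡ 6^2 = 36; 169^32 ≡ 36^2 = 1296 ≡ 121; 169^64 ≡ 121^2 = 14641 ≡ 71; 169^128 ≡ 71^2 = 5041 ≡ 106; 141 = 128 + 8 + 4 + 1, so 169^141 ≡ 106·6·131·169 ≡ 144 (mod 235)

A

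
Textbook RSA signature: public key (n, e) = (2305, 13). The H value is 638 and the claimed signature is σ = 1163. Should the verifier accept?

σ^2 ≡ 1163^2 = 1352569 ≡ 1839
σ^4 ≡ 1839^2 = 3381921 ≡ 486
σ^8 ≡ 486^2 = 236196 ≡ 1086
13 = 8 + 4 + 1, so σ^13 ≡ 1086·486·1163 ≡ 638 (mod 2305)
Since 638 equals the digest 638, verification succeeds.

accept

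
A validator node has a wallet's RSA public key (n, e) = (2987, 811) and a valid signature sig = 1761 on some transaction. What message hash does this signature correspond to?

2773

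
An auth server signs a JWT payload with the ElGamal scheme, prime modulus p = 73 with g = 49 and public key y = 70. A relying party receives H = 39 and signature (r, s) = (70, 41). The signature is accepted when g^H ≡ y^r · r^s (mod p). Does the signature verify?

verifies

Left side g^H mod p:
Squares mod 73: 49^1≡49, 49^2≡65, 49^4≡64, 49^8≡8, 49^16≡64, 49^32≡8
39 = 32 + 4 + 2 + 1, so 49^39 ≡ 8·64·65·49 ≡ 46 (mod 73)
Right side y^r · r^s mod p:
Squares mod 73: 70^1≡70, 70^2≡9, 70^4≡8, 70^8≡64, 70^16≡8, 70^32≡64, 70^64≡8
70 = 64 + 4 + 2, so 70^70 ≡ 8·8·9 ≡ 65 (mod 73)
Squares mod 73: 70^1≡70, 70^2≡9, 70^4≡8, 70^8≡64, 70^16≡8, 70^32≡64
41 = 32 + 8 + 1, so 70^41 ≡ 64·64·70 ≡ 49 (mod 73)
65·49 = 3185 ≡ 46 (mod 73)
46 ≡ 46 (mod 73), so the signature is genuine.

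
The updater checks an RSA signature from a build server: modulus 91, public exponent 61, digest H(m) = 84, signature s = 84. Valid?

yes

s^2 ≡ 84^2 = 7056 ≡ 49
s^4 ≡ 49^2 = 2401 ≡ 35
s^8 ≡ 35^2 = 1225 ≡ 42
s^16 ≡ 42^2 = 1764 ≡ 35
s^32 ≡ 35^2 = 1225 ≡ 42
61 = 32 + 16 + 8 + 4 + 1, so s^61 ≡ 42·35·42·35·84 ≡ 84 (mod 91)
Since 84 equals the digest 84, verification succeeds.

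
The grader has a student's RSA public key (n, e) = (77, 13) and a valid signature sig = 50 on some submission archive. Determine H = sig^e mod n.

29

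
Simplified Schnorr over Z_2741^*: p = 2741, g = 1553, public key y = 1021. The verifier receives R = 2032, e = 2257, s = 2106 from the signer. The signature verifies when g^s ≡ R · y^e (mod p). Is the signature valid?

invalid

g^s mod p:
Squares mod 2741: 1553^1≡1553, 1553^2≡2470, 1553^4≡2175, 1553^8≡2400, 1553^16≡1159, 1553^32≡191, 1553^64≡848, 1553^128≡962, 1553^256≡1727, 1553^512≡321, 1553^1024≡1624, 1553^2048≡534
2106 = 2048 + 32 + 16 + 8 + 2, so 1553^2106 ≡ 534·191·1159·2400·2470 ≡ 1166 (mod 2741)
R · y^e mod p:
Squares mod 2741: 1021^1≡1021, 1021^2≡861, 1021^4≡1251, 1021^8≡2631, 1021^16≡1136, 1021^32≡2226, 1021^64≡2089, 1021^128≡249, 1021^256≡1699, 1021^512≡328, 1021^1024≡685, 1021^2048≡514
2257 = 2048 + 128 + 64 + 16 + 1, so 1021^2257 ≡ 514·249·2089·1136·1021 ≡ 2437 (mod 2741)
2032·2437 = 4951984 ≡ 1738 (mod 2741)
1166 ≠ 1738; the check fails.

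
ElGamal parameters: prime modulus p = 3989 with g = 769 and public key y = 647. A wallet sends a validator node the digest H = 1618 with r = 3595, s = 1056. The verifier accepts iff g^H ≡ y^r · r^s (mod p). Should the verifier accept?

Left side g^H mod p:
769^1618 mod 3989 = 720
Right side y^r · r^s mod p:
647^3595 mod 3989 = 30
3595^1056 mod 3989 = 25
30·25 = 750 ≡ 750 (mod 3989)
720 ≠ 750, so verification fails.

reject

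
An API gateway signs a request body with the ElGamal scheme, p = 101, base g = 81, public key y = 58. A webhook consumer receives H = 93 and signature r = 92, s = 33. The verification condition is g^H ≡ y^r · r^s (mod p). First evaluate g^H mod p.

52

81^2 = 6561 ≡ 97
81^4 ≡ 97^2 = 9409 ≡ 16
81^8 ≡ 16^2 = 256 ≡ 54
81^16 ≡ 54^2 = 2916 ≡ 88
81^32 ≡ 88^2 = 7744 ≡ 68
81^64 ≡ 68^2 = 4624 ≡ 79
93 = 64 + 16 + 8 + 4 + 1, so 81^93 ≡ 79·88·54·16·81 ≡ 52 (mod 101)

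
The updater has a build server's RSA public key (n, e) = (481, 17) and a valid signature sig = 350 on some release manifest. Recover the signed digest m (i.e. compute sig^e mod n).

272

Squares mod 481: sig^1≡350, sig^2≡326, sig^4≡456, sig^8≡144, sig^16≡53
17 = 16 + 1, so sig^17 ≡ 53·350 ≡ 272 (mod 481)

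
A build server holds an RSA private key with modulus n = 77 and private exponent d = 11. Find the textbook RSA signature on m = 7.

m^2 ≡ 7^2 = 49
m^4 ≡ 49^2 = 2401 ≡ 14
m^8 ≡ 14^2 = 196 ≡ 42
11 = 8 + 2 + 1, so m^11 ≡ 42·49·7 ≡ 7 (mod 77)

7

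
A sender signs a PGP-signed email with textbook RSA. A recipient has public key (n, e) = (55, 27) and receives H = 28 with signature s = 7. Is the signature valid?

s^2 ≡ 7^2 = 49
s^4 ≡ 49^2 = 2401 ≡ 36
s^8 ≡ 36^2 = 1296 ≡ 31
s^16 ≡ 31^2 = 961 ≡ 26
27 = 16 + 8 + 2 + 1, so s^27 ≡ 26·31·49·7 ≡ 28 (mod 55)
Since 28 equals the digest 28, verification succeeds.

valid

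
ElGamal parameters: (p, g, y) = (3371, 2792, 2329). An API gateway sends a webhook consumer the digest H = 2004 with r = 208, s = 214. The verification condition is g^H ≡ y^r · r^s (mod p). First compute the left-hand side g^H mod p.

1679

2792^2 = 7795264 ≡ 1512
2792^4 ≡ 1512^2 = 2286144 ≡ 606
2792^8 ≡ 606^2 = 367236 ≡ 3168
2792^16 ≡ 3168^2 = 10036224 ≡ 757
2792^32 ≡ 757^2 = 573049 ≡ 3350
2792^64 ≡ 3350^2 = 11222500 ≡ 441
2792^128 ≡ 441^2 = 194481 ≡ 2334
2792^256 ≡ 2334^2 = 5447556 ≡ 20
2792^512 ≡ 20^2 = 400
2792^1024 ≡ 400^2 = 160000 ≡ 1563
2004 = 1024 + 512 + 256 + 128 + 64 + 16 + 4, so 2792^2004 ≡ 1563·400·20·2334·441·757·606 ≡ 1679 (mod 3371)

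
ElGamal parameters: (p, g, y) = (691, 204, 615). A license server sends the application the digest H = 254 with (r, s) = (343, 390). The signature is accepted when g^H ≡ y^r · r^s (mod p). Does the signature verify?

Left side g^H mod p:
Squares mod 691: 204^1≡204, 204^2≡156, 204^4≡151, 204^8≡689, 204^16≡4, 204^32≡16, 204^64≡256, 204^128≡582
254 = 128 + 64 + 32 + 16 + 8 + 4 + 2, so 204^254 ≡ 582·256·16·4·689·151·156 ≡ 683 (mod 691)
Right side y^r · r^s mod p:
Squares mod 691: 615^1≡615, 615^2≡248, 615^4≡5, 615^8≡25, 615^16≡625, 615^32≡210, 615^64≡567, 615^128≡174, 615^256≡563
343 = 256 + 64 + 16 + 4 + 2 + 1, so 615^343 ≡ 563·567·625·5·248·615 ≡ 326 (mod 691)
Squares mod 691: 343^1≡343, 343^2≡179, 343^4≡255, 343^8≡71, 343^16≡204, 343^32≡156, 343^64≡151, 343^128≡689, 343^256≡4
390 = 256 + 128 + 4 + 2, so 343^390 ≡ 4·689·255·179 ≡ 379 (mod 691)
326·379 = 123554 ≡ 556 (mod 691)
683 ≠ 556, so verification fails.

does not verify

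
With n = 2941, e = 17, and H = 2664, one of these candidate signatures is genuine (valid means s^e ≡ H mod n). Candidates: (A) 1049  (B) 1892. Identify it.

A

Candidate A: 1049^2 = 1100401 ≡ 467; 1049^4 ≡ 467^2 = 218089 ≡ 455; 1049^8 ≡ 455^2 = 207025 ≡ 1155; 1049^16 ≡ 1155^2 = 1334025 ≡ 1752; 17 = 16 + 1, so 1049^17 ≡ 1752·1049 ≡ 2664 (mod 2941)
  → matches H = 2664
Candidate B: 1892^2 = 3579664 ≡ 467; 1892^4 ≡ 467^2 = 218089 ≡ 455; 1892^8 ≡ 455^2 = 207025 ≡ 1155; 1892^16 ≡ 1155^2 = 1334025 ≡ 1752; 17 = 16 + 1, so 1892^17 ≡ 1752·1892 ≡ 277 (mod 2941)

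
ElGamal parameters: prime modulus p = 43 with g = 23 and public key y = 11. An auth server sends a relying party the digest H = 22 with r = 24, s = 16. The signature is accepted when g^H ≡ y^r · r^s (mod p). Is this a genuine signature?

Left side g^H mod p:
23^2 = 529 ≡ 13
23^4 ≡ 13^2 = 169 ≡ 40
23^8 ≡ 40^2 = 1600 ≡ 9
23^16 ≡ 9^2 = 81 ≡ 38
22 = 16 + 4 + 2, so 23^22 ≡ 38·40·13 ≡ 23 (mod 43)
Right side y^r · r^s mod p:
11^2 = 121 ≡ 35
11^4 ≡ 35^2 = 1225 ≡ 21
11^8 ≡ 21^2 = 441 ≡ 11
11^16 ≡ 11^2 = 121 ≡ 35
24 = 16 + 8, so 11^24 ≡ 35·11 ≡ 41 (mod 43)
24^2 = 576 ≡ 17
24^4 ≡ 17^2 = 289 ≡ 31
24^8 ≡ 31^2 = 961 ≡ 15
24^16 ≡ 15^2 = 225 ≡ 10
41·10 = 410 ≡ 23 (mod 43)
23 ≡ 23 (mod 43), so the signature is genuine.

genuine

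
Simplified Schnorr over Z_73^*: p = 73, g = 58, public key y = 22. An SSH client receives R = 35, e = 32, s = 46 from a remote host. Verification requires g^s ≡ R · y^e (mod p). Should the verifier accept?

accept

g^s mod p:
58^2 = 3364 ≡ 6
58^4 ≡ 6^2 = 36
58^8 ≡ 36^2 = 1296 ≡ 55
58^16 ≡ 55^2 = 3025 ≡ 32
58^32 ≡ 32^2 = 1024 ≡ 2
46 = 32 + 8 + 4 + 2, so 58^46 ≡ 2·55·36·6 ≡ 35 (mod 73)
R · y^e mod p:
22^2 = 484 ≡ 46
22^4 ≡ 46^2 = 2116 ≡ 72
22^8 ≡ 72^2 = 5184 ≡ 1
22^16 ≡ 1^2 = 1
22^32 ≡ 1^2 = 1
35·1 = 35 ≡ 35 (mod 73)
35 ≡ 35 (mod 73); signature holds.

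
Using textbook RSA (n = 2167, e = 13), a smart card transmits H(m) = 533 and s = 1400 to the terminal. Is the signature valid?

valid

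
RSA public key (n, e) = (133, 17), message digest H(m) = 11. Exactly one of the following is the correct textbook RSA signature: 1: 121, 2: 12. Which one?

1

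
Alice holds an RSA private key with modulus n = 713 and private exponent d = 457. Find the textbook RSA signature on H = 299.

483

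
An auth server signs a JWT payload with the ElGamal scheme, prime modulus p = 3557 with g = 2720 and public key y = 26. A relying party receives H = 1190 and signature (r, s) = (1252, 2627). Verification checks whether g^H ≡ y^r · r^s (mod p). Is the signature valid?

Left side g^H mod p:
2720^2 = 7398400 ≡ 3397
2720^4 ≡ 3397^2 = 11539609 ≡ 701
2720^8 ≡ 701^2 = 491401 ≡ 535
2720^16 ≡ 535^2 = 286225 ≡ 1665
2720^32 ≡ 1665^2 = 2772225 ≡ 1322
2720^64 ≡ 1322^2 = 1747684 ≡ 1197
2720^128 ≡ 1197^2 = 1432809 ≡ 2895
2720^256 ≡ 2895^2 = 8381025 ≡ 733
2720^512 ≡ 733^2 = 537289 ≡ 182
2720^1024 ≡ 182^2 = 33124 ≡ 1111
1190 = 1024 + 128 + 32 + 4 + 2, so 2720^1190 ≡ 1111·2895·1322·701·3397 ≡ 1303 (mod 3557)
Right side y^r · r^s mod p:
26^2 = 676
26^4 ≡ 676^2 = 456976 ≡ 1680
26^8 ≡ 1680^2 = 2822400 ≡ 1699
26^16 ≡ 1699^2 = 2886601 ≡ 1874
26^32 ≡ 1874^2 = 3511876 ≡ 1117
26^64 ≡ 1117^2 = 1247689 ≡ 2739
26^128 ≡ 2739^2 = 7502121 ≡ 408
26^256 ≡ 408^2 = 166464 ≡ 2842
26^512 ≡ 2842^2 = 8076964 ≡ 2574
26^1024 ≡ 2574^2 = 6625476 ≡ 2342
1252 = 1024 + 128 + 64 + 32 + 4, so 26^1252 ≡ 2342·408·2739·1117·1680 ≡ 1595 (mod 3557)
1252^2 = 1567504 ≡ 2424
1252^4 ≡ 2424^2 = 5875776 ≡ 3169
1252^8 ≡ 3169^2 = 10042561 ≡ 1150
1252^16 ≡ 1150^2 = 1322500 ≡ 2853
1252^32 ≡ 2853^2 = 8139609 ≡ 1193
1252^64 ≡ 1193^2 = 1423249 ≡ 449
1252^128 ≡ 449^2 = 201601 ≡ 2409
1252^256 ≡ 2409^2 = 5803281 ≡ 1814
1252^512 ≡ 1814^2 = 3290596 ≡ 371
1252^1024 ≡ 371^2 = 137641 ≡ 2475
1252^2048 ≡ 2475^2 = 6125625 ≡ 471
2627 = 2048 + 512 + 64 + 2 + 1, so 1252^2627 ≡ 471·371·449·2424·1252 ≡ 2120 (mod 3557)
1595·2120 = 3381400 ≡ 2250 (mod 3557)
1303 ≠ 2250, so verification fails.

invalid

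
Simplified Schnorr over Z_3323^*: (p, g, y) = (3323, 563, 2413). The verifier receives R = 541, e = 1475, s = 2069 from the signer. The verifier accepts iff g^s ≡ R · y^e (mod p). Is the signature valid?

invalid

g^s mod p:
563^2069 mod 3323 = 245
R · y^e mod p:
2413^1475 mod 3323 = 904
541·904 = 489064 ≡ 583 (mod 3323)
245 ≠ 583; the check fails.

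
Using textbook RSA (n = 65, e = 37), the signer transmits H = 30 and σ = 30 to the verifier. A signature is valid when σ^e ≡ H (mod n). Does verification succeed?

passes

Squares mod 65: σ^1≡30, σ^2≡55, σ^4≡35, σ^8≡55, σ^16≡35, σ^32≡55
37 = 32 + 4 + 1, so σ^37 ≡ 55·35·30 ≡ 30 (mod 65)
σ^37 mod 65 = 30 matches H.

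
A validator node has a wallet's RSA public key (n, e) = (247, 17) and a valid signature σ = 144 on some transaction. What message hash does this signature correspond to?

Squares mod 247: σ^1≡144, σ^2≡235, σ^4≡144, σ^8≡235, σ^16≡144
17 = 16 + 1, so σ^17 ≡ 144·144 ≡ 235 (mod 247)

235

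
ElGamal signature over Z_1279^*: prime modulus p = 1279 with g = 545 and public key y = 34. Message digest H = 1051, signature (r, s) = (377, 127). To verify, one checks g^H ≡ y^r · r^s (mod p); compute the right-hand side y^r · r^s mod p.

343

34^2 = 1156
34^4 ≡ 1156^2 = 1336336 ≡ 1060
34^8 ≡ 1060^2 = 1123600 ≡ 638
34^16 ≡ 638^2 = 407044 ≡ 322
34^32 ≡ 322^2 = 103684 ≡ 85
34^64 ≡ 85^2 = 7225 ≡ 830
34^128 ≡ 830^2 = 688900 ≡ 798
34^256 ≡ 798^2 = 636804 ≡ 1141
377 = 256 + 64 + 32 + 16 + 8 + 1, so 34^377 ≡ 1141·830·85·322·638·34 ≡ 815 (mod 1279)
377^2 = 142129 ≡ 160
377^4 ≡ 160^2 = 25600 ≡ 20
377^8 ≡ 20^2 = 400
377^16 ≡ 400^2 = 160000 ≡ 125
377^32 ≡ 125^2 = 15625 ≡ 277
377^64 ≡ 277^2 = 76729 ≡ 1268
127 = 64 + 32 + 16 + 8 + 4 + 2 + 1, so 377^127 ≡ 1268·277·125·400·20·160·377 ≡ 421 (mod 1279)
y^r · r^s ≡ 815·421 = 343115 ≡ 343 (mod 1279)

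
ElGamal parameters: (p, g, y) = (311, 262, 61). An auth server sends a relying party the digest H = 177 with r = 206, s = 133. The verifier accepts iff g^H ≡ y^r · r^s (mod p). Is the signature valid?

valid

Left side g^H mod p:
262^2 = 68644 ≡ 224
262^4 ≡ 224^2 = 50176 ≡ 105
262^8 ≡ 105^2 = 11025 ≡ 140
262^16 ≡ 140^2 = 19600 ≡ 7
262^32 ≡ 7^2 = 49
262^64 ≡ 49^2 = 2401 ≡ 224
262^128 ≡ 224^2 = 50176 ≡ 105
177 = 128 + 32 + 16 + 1, so 262^177 ≡ 105·49·7·262 ≡ 190 (mod 311)
Right side y^r · r^s mod p:
61^2 = 3721 ≡ 300
61^4 ≡ 300^2 = 90000 ≡ 121
61^8 ≡ 121^2 = 14641 ≡ 24
61^16 ≡ 24^2 = 576 ≡ 265
61^32 ≡ 265^2 = 70225 ≡ 250
61^64 ≡ 250^2 = 62500 ≡ 300
61^128 ≡ 300^2 = 90000 ≡ 121
206 = 128 + 64 + 8 + 4 + 2, so 61^206 ≡ 121·300·24·121·300 ≡ 32 (mod 311)
206^2 = 42436 ≡ 140
206^4 ≡ 140^2 = 19600 ≡ 7
206^8 ≡ 7^2 = 49
206^16 ≡ 49^2 = 2401 ≡ 224
206^32 ≡ 224^2 = 50176 ≡ 105
206^64 ≡ 105^2 = 11025 ≡ 140
206^128 ≡ 140^2 = 19600 ≡ 7
133 = 128 + 4 + 1, so 206^133 ≡ 7·7·206 ≡ 142 (mod 311)
32·142 = 4544 ≡ 190 (mod 311)
190 ≡ 190 (mod 311), so the signature is genuine.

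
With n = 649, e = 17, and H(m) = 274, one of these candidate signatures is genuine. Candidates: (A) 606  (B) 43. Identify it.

Candidate A: 606^2 = 367236 ≡ 551; 606^4 ≡ 551^2 = 303601 ≡ 518; 606^8 ≡ 518^2 = 268324 ≡ 287; 606^16 ≡ 287^2 = 82369 ≡ 595; 17 = 16 + 1, so 606^17 ≡ 595·606 ≡ 375 (mod 649)
Candidate B: 43^2 = 1849 ≡ 551; 43^4 ≡ 551^2 = 303601 ≡ 518; 43^8 ≡ 518^2 = 268324 ≡ 287; 43^16 ≡ 287^2 = 82369 ≡ 595; 17 = 16 + 1, so 43^17 ≡ 595·43 ≡ 274 (mod 649)
  → matches H(m) = 274

B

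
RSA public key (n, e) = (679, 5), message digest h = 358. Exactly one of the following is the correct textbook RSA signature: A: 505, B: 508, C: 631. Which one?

Candidate A: 505^5 mod 679 = 358
  → matches h = 358
Candidate B: 508^5 mod 679 = 296
Candidate C: 631^5 mod 679 = 288

A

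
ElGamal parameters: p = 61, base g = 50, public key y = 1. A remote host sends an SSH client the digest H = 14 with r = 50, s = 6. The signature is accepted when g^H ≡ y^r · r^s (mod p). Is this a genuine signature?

genuine

Left side g^H mod p:
50^14 mod 61 = 60
Right side y^r · r^s mod p:
1^50 mod 61 = 1
50^6 mod 61 = 60
1·60 = 60 ≡ 60 (mod 61)
60 ≡ 60 (mod 61), so the signature is genuine.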